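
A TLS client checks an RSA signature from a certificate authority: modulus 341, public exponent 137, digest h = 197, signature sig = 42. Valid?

no

sig^2 ≡ 42^2 = 1764 ≡ 59
sig^4 ≡ 59^2 = 3481 ≡ 71
sig^8 ≡ 71^2 = 5041 ≡ 267
sig^16 ≡ 267^2 = 71289 ≡ 20
sig^32 ≡ 20^2 = 400 ≡ 59
sig^64 ≡ 59^2 = 3481 ≡ 71
sig^128 ≡ 71^2 = 5041 ≡ 267
137 = 128 + 8 + 1, so sig^137 ≡ 267·267·42 ≡ 158 (mod 341)
158 ≠ 197, so verification fails.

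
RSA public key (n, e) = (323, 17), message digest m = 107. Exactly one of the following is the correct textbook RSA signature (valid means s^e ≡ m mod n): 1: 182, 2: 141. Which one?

2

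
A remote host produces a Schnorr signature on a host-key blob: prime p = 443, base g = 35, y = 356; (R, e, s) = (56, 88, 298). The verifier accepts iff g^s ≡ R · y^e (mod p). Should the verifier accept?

reject

g^s mod p:
35^2 = 1225 ≡ 339
35^4 ≡ 339^2 = 114921 ≡ 184
35^8 ≡ 184^2 = 33856 ≡ 188
35^16 ≡ 188^2 = 35344 ≡ 347
35^32 ≡ 347^2 = 120409 ≡ 356
35^64 ≡ 356^2 = 126736 ≡ 38
35^128 ≡ 38^2 = 1444 ≡ 115
35^256 ≡ 115^2 = 13225 ≡ 378
298 = 256 + 32 + 8 + 2, so 35^298 ≡ 378·356·188·339 ≡ 38 (mod 443)
R · y^e mod p:
356^2 = 126736 ≡ 38
356^4 ≡ 38^2 = 1444 ≡ 115
356^8 ≡ 115^2 = 13225 ≡ 378
356^16 ≡ 378^2 = 142884 ≡ 238
356^32 ≡ 238^2 = 56644 ≡ 383
356^64 ≡ 383^2 = 146689 ≡ 56
88 = 64 + 16 + 8, so 356^88 ≡ 56·238·378 ≡ 188 (mod 443)
56·188 = 10528 ≡ 339 (mod 443)
38 ≠ 339; the check fails.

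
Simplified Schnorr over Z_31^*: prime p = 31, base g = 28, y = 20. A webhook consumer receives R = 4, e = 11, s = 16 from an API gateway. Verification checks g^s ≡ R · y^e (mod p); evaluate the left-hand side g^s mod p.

28^2 = 784 ≡ 9
28^4 ≡ 9^2 = 81 ≡ 19
28^8 ≡ 19^2 = 361 ≡ 20
28^16 ≡ 20^2 = 400 ≡ 28

28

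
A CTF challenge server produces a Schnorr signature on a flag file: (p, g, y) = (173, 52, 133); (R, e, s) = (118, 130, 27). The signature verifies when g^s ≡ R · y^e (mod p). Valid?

no

g^s mod p:
Squares mod 173: 52^1≡52, 52^2≡109, 52^4≡117, 52^8≡22, 52^16≡138
27 = 16 + 8 + 2 + 1, so 52^27 ≡ 138·22·109·52 ≡ 84 (mod 173)
R · y^e mod p:
Squares mod 173: 133^1≡133, 133^2≡43, 133^4≡119, 133^8≡148, 133^16≡106, 133^32≡164, 133^64≡81, 133^128≡160
130 = 128 + 2, so 133^130 ≡ 160·43 ≡ 133 (mod 173)
118·133 = 15694 ≡ 124 (mod 173)
84 ≠ 124; the check fails.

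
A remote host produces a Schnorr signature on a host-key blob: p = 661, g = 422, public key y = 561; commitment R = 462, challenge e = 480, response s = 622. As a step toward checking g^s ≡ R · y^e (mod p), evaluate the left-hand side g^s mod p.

192

422^2 = 178084 ≡ 275
422^4 ≡ 275^2 = 75625 ≡ 271
422^8 ≡ 271^2 = 73441 ≡ 70
422^16 ≡ 70^2 = 4900 ≡ 273
422^32 ≡ 273^2 = 74529 ≡ 497
422^64 ≡ 497^2 = 247009 ≡ 456
422^128 ≡ 456^2 = 207936 ≡ 382
422^256 ≡ 382^2 = 145924 ≡ 504
422^512 ≡ 504^2 = 254016 ≡ 192
622 = 512 + 64 + 32 + 8 + 4 + 2, so 422^622 ≡ 192·456·497·70·271·275 ≡ 192 (mod 661)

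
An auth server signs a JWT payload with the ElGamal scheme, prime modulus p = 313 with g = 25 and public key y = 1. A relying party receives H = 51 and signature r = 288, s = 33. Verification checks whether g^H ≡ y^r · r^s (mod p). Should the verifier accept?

accept

Left side g^H mod p:
Squares mod 313: 25^1≡25, 25^2≡312, 25^4≡1, 25^8≡1, 25^16≡1, 25^32≡1
51 = 32 + 16 + 2 + 1, so 25^51 ≡ 1·1·312·25 ≡ 288 (mod 313)
Right side y^r · r^s mod p:
Squares mod 313: 1^1≡1, 1^2≡1, 1^4≡1, 1^8≡1, 1^16≡1, 1^32≡1, 1^64≡1, 1^128≡1, 1^256≡1
288 = 256 + 32, so 1^288 ≡ 1·1 ≡ 1 (mod 313)
Squares mod 313: 288^1≡288, 288^2≡312, 288^4≡1, 288^8≡1, 288^16≡1, 288^32≡1
33 = 32 + 1, so 288^33 ≡ 1·288 ≡ 288 (mod 313)
1·288 = 288 ≡ 288 (mod 313)
288 ≡ 288 (mod 313), so the signature is genuine.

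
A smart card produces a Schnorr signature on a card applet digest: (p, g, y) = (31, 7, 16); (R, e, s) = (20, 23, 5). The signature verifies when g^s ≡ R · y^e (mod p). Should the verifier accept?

g^s mod p:
7^5 mod 31 = 5
R · y^e mod p:
16^23 mod 31 = 4
20·4 = 80 ≡ 18 (mod 31)
5 ≠ 18; the check fails.

reject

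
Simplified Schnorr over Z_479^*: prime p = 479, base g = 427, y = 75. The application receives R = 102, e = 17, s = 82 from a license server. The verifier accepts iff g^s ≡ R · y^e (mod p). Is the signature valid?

invalid

g^s mod p:
Squares mod 479: 427^1≡427, 427^2≡309, 427^4≡160, 427^8≡213, 427^16≡343, 427^32≡294, 427^64≡216
82 = 64 + 16 + 2, so 427^82 ≡ 216·343·309 ≡ 345 (mod 479)
R · y^e mod p:
Squares mod 479: 75^1≡75, 75^2≡356, 75^4≡280, 75^8≡323, 75^16≡386
17 = 16 + 1, so 75^17 ≡ 386·75 ≡ 210 (mod 479)
102·210 = 21420 ≡ 344 (mod 479)
345 ≠ 344; the check fails.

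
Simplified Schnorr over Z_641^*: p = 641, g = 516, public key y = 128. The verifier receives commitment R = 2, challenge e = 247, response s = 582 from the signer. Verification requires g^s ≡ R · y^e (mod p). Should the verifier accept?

accept

g^s mod p:
Squares mod 641: 516^1≡516, 516^2≡241, 516^4≡391, 516^8≡323, 516^16≡487, 516^32≡640, 516^64≡1, 516^128≡1, 516^256≡1, 516^512≡1
582 = 512 + 64 + 4 + 2, so 516^582 ≡ 1·1·391·241 ≡ 4 (mod 641)
R · y^e mod p:
Squares mod 641: 128^1≡128, 128^2≡359, 128^4≡40, 128^8≡318, 128^16≡487, 128^32≡640, 128^64≡1, 128^128≡1
247 = 128 + 64 + 32 + 16 + 4 + 2 + 1, so 128^247 ≡ 1·1·640·487·40·359·128 ≡ 2 (mod 641)
2·2 = 4 ≡ 4 (mod 641)
4 ≡ 4 (mod 641); signature holds.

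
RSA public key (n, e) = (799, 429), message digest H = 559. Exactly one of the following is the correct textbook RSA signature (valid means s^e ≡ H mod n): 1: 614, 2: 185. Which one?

1

Candidate 1: 614^2 = 376996 ≡ 667; 614^4 ≡ 667^2 = 444889 ≡ 645; 614^8 ≡ 645^2 = 416025 ≡ 545; 614^16 ≡ 545^2 = 297025 ≡ 596; 614^32 ≡ 596^2 = 355216 ≡ 460; 614^64 ≡ 460^2 = 211600 ≡ 664; 614^128 ≡ 664^2 = 440896 ≡ 647; 614^256 ≡ 647^2 = 418609 ≡ 732; 429 = 256 + 128 + 32 + 8 + 4 + 1, so 614^429 ≡ 732·647·460·545·645·614 ≡ 559 (mod 799)
  → matches H = 559
Candidate 2: 185^2 = 34225 ≡ 667; 185^4 ≡ 667^2 = 444889 ≡ 645; 185^8 ≡ 645^2 = 416025 ≡ 545; 185^16 ≡ 545^2 = 297025 ≡ 596; 185^32 ≡ 596^2 = 355216 ≡ 460; 185^64 ≡ 460^2 = 211600 ≡ 664; 185^128 ≡ 664^2 = 440896 ≡ 647; 185^256 ≡ 647^2 = 418609 ≡ 732; 429 = 256 + 128 + 32 + 8 + 4 + 1, so 185^429 ≡ 732·647·460·545·645·185 ≡ 240 (mod 799)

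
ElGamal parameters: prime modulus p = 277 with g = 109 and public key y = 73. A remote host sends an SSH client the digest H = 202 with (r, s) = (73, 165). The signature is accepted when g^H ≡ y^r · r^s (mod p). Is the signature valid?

valid

Left side g^H mod p:
109^2 = 11881 ≡ 247
109^4 ≡ 247^2 = 61009 ≡ 69
109^8 ≡ 69^2 = 4761 ≡ 52
109^16 ≡ 52^2 = 2704 ≡ 211
109^32 ≡ 211^2 = 44521 ≡ 201
109^64 ≡ 201^2 = 40401 ≡ 236
109^128 ≡ 236^2 = 55696 ≡ 19
202 = 128 + 64 + 8 + 2, so 109^202 ≡ 19·236·52·247 ≡ 41 (mod 277)
Right side y^r · r^s mod p:
73^2 = 5329 ≡ 66
73^4 ≡ 66^2 = 4356 ≡ 201
73^8 ≡ 201^2 = 40401 ≡ 236
73^16 ≡ 236^2 = 55696 ≡ 19
73^32 ≡ 19^2 = 361 ≡ 84
73^64 ≡ 84^2 = 7056 ≡ 131
73 = 64 + 8 + 1, so 73^73 ≡ 131·236·73 ≡ 149 (mod 277)
73^2 = 5329 ≡ 66
73^4 ≡ 66^2 = 4356 ≡ 201
73^8 ≡ 201^2 = 40401 ≡ 236
73^16 ≡ 236^2 = 55696 ≡ 19
73^32 ≡ 19^2 = 361 ≡ 84
73^64 ≡ 84^2 = 7056 ≡ 131
73^128 ≡ 131^2 = 17161 ≡ 264
165 = 128 + 32 + 4 + 1, so 73^165 ≡ 264·84·201·73 ≡ 149 (mod 277)
149·149 = 22201 ≡ 41 (mod 277)
41 ≡ 41 (mod 277), so the signature is genuine.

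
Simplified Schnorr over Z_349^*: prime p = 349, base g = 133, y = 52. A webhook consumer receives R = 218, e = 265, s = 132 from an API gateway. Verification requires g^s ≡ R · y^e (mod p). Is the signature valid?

g^s mod p:
133^2 = 17689 ≡ 239
133^4 ≡ 239^2 = 57121 ≡ 234
133^8 ≡ 234^2 = 54756 ≡ 312
133^16 ≡ 312^2 = 97344 ≡ 322
133^32 ≡ 322^2 = 103684 ≡ 31
133^64 ≡ 31^2 = 961 ≡ 263
133^128 ≡ 263^2 = 69169 ≡ 67
132 = 128 + 4, so 133^132 ≡ 67·234 ≡ 322 (mod 349)
R · y^e mod p:
52^2 = 2704 ≡ 261
52^4 ≡ 261^2 = 68121 ≡ 66
52^8 ≡ 66^2 = 4356 ≡ 168
52^16 ≡ 168^2 = 28224 ≡ 304
52^32 ≡ 304^2 = 92416 ≡ 280
52^64 ≡ 280^2 = 78400 ≡ 224
52^128 ≡ 224^2 = 50176 ≡ 269
52^256 ≡ 269^2 = 72361 ≡ 118
265 = 256 + 8 + 1, so 52^265 ≡ 118·168·52 ≡ 251 (mod 349)
218·251 = 54718 ≡ 274 (mod 349)
322 ≠ 274; the check fails.

invalid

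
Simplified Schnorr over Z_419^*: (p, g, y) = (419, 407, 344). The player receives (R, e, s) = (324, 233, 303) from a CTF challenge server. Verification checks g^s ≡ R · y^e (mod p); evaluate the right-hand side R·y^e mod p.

344^2 = 118336 ≡ 178
344^4 ≡ 178^2 = 31684 ≡ 259
344^8 ≡ 259^2 = 67081 ≡ 41
344^16 ≡ 41^2 = 1681 ≡ 5
344^32 ≡ 5^2 = 25
344^64 ≡ 25^2 = 625 ≡ 206
344^128 ≡ 206^2 = 42436 ≡ 117
233 = 128 + 64 + 32 + 8 + 1, so 344^233 ≡ 117·206·25·41·344 ≡ 214 (mod 419)
R · y^e ≡ 324·214 = 69336 ≡ 201 (mod 419)

201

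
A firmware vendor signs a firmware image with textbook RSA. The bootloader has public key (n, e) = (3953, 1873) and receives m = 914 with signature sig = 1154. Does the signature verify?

sig^2 ≡ 1154^2 = 1331716 ≡ 3508
sig^4 ≡ 3508^2 = 12306064 ≡ 375
sig^8 ≡ 375^2 = 140625 ≡ 2270
sig^16 ≡ 2270^2 = 5152900 ≡ 2141
sig^32 ≡ 2141^2 = 4583881 ≡ 2354
sig^64 ≡ 2354^2 = 5541316 ≡ 3163
sig^128 ≡ 3163^2 = 10004569 ≡ 3479
sig^256 ≡ 3479^2 = 12103441 ≡ 3308
sig^512 ≡ 3308^2 = 10942864 ≡ 960
sig^1024 ≡ 960^2 = 921600 ≡ 551
1873 = 1024 + 512 + 256 + 64 + 16 + 1, so sig^1873 ≡ 551·960·3308·3163·2141·1154 ≡ 561 (mod 3953)
The recovered value 561 does not match the digest 914.

does not verify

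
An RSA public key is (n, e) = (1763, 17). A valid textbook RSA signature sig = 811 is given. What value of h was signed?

1426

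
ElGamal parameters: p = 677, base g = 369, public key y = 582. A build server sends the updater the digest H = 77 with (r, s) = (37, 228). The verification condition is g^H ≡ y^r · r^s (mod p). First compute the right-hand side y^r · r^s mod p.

401

582^37 mod 677 = 391
37^228 mod 677 = 517
y^r · r^s ≡ 391·517 = 202147 ≡ 401 (mod 677)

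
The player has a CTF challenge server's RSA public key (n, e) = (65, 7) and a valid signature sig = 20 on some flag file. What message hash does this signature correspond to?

45

sig^2 ≡ 20^2 = 400 ≡ 10
sig^4 ≡ 10^2 = 100 ≡ 35
7 = 4 + 2 + 1, so sig^7 ≡ 35·10·20 ≡ 45 (mod 65)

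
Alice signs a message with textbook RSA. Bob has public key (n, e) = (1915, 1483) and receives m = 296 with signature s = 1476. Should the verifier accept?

Squares mod 1915: s^1≡1476, s^2≡1221, s^4≡971, s^8≡661, s^16≡301, s^32≡596, s^64≡941, s^128≡751, s^256≡991, s^512≡1601, s^1024≡931
1483 = 1024 + 256 + 128 + 64 + 8 + 2 + 1, so s^1483 ≡ 931·991·751·941·661·1221·1476 ≡ 296 (mod 1915)
296 = m, so the signature checks out.

accept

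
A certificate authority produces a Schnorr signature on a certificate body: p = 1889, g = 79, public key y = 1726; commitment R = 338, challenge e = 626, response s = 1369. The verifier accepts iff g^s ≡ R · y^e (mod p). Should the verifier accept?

reject

g^s mod p:
79^2 = 6241 ≡ 574
79^4 ≡ 574^2 = 329476 ≡ 790
79^8 ≡ 790^2 = 624100 ≡ 730
79^16 ≡ 730^2 = 532900 ≡ 202
79^32 ≡ 202^2 = 40804 ≡ 1135
79^64 ≡ 1135^2 = 1288225 ≡ 1816
79^128 ≡ 1816^2 = 3297856 ≡ 1551
79^256 ≡ 1551^2 = 2405601 ≡ 904
79^512 ≡ 904^2 = 817216 ≡ 1168
79^1024 ≡ 1168^2 = 1364224 ≡ 366
1369 = 1024 + 256 + 64 + 16 + 8 + 1, so 79^1369 ≡ 366·904·1816·202·730·79 ≡ 1334 (mod 1889)
R · y^e mod p:
1726^2 = 2979076 ≡ 123
1726^4 ≡ 123^2 = 15129 ≡ 17
1726^8 ≡ 17^2 = 289
1726^16 ≡ 289^2 = 83521 ≡ 405
1726^32 ≡ 405^2 = 164025 ≡ 1571
1726^64 ≡ 1571^2 = 2468041 ≡ 1007
1726^128 ≡ 1007^2 = 1014049 ≡ 1545
1726^256 ≡ 1545^2 = 2387025 ≡ 1218
1726^512 ≡ 1218^2 = 1483524 ≡ 659
626 = 512 + 64 + 32 + 16 + 2, so 1726^626 ≡ 659·1007·1571·405·123 ≡ 261 (mod 1889)
338·261 = 88218 ≡ 1324 (mod 1889)
1334 ≠ 1324; the check fails.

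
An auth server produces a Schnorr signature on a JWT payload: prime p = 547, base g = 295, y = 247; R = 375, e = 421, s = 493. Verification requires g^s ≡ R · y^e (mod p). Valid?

no

g^s mod p:
295^2 = 87025 ≡ 52
295^4 ≡ 52^2 = 2704 ≡ 516
295^8 ≡ 516^2 = 266256 ≡ 414
295^16 ≡ 414^2 = 171396 ≡ 185
295^32 ≡ 185^2 = 34225 ≡ 311
295^64 ≡ 311^2 = 96721 ≡ 449
295^128 ≡ 449^2 = 201601 ≡ 305
295^256 ≡ 305^2 = 93025 ≡ 35
493 = 256 + 128 + 64 + 32 + 8 + 4 + 1, so 295^493 ≡ 35·305·449·311·414·516·295 ≡ 267 (mod 547)
R · y^e mod p:
247^2 = 61009 ≡ 292
247^4 ≡ 292^2 = 85264 ≡ 479
247^8 ≡ 479^2 = 229441 ≡ 248
247^16 ≡ 248^2 = 61504 ≡ 240
247^32 ≡ 240^2 = 57600 ≡ 165
247^64 ≡ 165^2 = 27225 ≡ 422
247^128 ≡ 422^2 = 178084 ≡ 309
247^256 ≡ 309^2 = 95481 ≡ 303
421 = 256 + 128 + 32 + 4 + 1, so 247^421 ≡ 303·309·165·479·247 ≡ 460 (mod 547)
375·460 = 172500 ≡ 195 (mod 547)
267 ≠ 195; the check fails.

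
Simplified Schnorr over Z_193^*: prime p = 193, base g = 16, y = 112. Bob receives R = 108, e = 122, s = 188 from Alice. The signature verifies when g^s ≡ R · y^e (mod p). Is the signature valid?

g^s mod p:
Squares mod 193: 16^1≡16, 16^2≡63, 16^4≡109, 16^8≡108, 16^16≡84, 16^32≡108, 16^64≡84, 16^128≡108
188 = 128 + 32 + 16 + 8 + 4, so 16^188 ≡ 108·108·84·108·109 ≡ 85 (mod 193)
R · y^e mod p:
Squares mod 193: 112^1≡112, 112^2≡192, 112^4≡1, 112^8≡1, 112^16≡1, 112^32≡1, 112^64≡1
122 = 64 + 32 + 16 + 8 + 2, so 112^122 ≡ 1·1·1·1·192 ≡ 192 (mod 193)
108·192 = 20736 ≡ 85 (mod 193)
85 ≡ 85 (mod 193); signature holds.

valid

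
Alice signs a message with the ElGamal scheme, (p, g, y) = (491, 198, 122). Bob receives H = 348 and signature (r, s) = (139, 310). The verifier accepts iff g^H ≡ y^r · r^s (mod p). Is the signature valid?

Left side g^H mod p:
198^2 = 39204 ≡ 415
198^4 ≡ 415^2 = 172225 ≡ 375
198^8 ≡ 375^2 = 140625 ≡ 199
198^16 ≡ 199^2 = 39601 ≡ 321
198^32 ≡ 321^2 = 103041 ≡ 422
198^64 ≡ 422^2 = 178084 ≡ 342
198^128 ≡ 342^2 = 116964 ≡ 106
198^256 ≡ 106^2 = 11236 ≡ 434
348 = 256 + 64 + 16 + 8 + 4, so 198^348 ≡ 434·342·321·199·375 ≡ 417 (mod 491)
Right side y^r · r^s mod p:
122^2 = 14884 ≡ 154
122^4 ≡ 154^2 = 23716 ≡ 148
122^8 ≡ 148^2 = 21904 ≡ 300
122^16 ≡ 300^2 = 90000 ≡ 147
122^32 ≡ 147^2 = 21609 ≡ 5
122^64 ≡ 5^2 = 25
122^128 ≡ 25^2 = 625 ≡ 134
139 = 128 + 8 + 2 + 1, so 122^139 ≡ 134·300·154·122 ≡ 287 (mod 491)
139^2 = 19321 ≡ 172
139^4 ≡ 172^2 = 29584 ≡ 124
139^8 ≡ 124^2 = 15376 ≡ 155
139^16 ≡ 155^2 = 24025 ≡ 457
139^32 ≡ 457^2 = 208849 ≡ 174
139^64 ≡ 174^2 = 30276 ≡ 325
139^128 ≡ 325^2 = 105625 ≡ 60
139^256 ≡ 60^2 = 3600 ≡ 163
310 = 256 + 32 + 16 + 4 + 2, so 139^310 ≡ 163·174·457·124·172 ≡ 3 (mod 491)
287·3 = 861 ≡ 370 (mod 491)
417 ≠ 370, so verification fails.

invalid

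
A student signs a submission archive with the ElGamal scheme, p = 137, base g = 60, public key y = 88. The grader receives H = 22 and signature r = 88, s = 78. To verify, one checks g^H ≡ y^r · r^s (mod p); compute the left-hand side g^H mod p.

60^2 = 3600 ≡ 38
60^4 ≡ 38^2 = 1444 ≡ 74
60^8 ≡ 74^2 = 5476 ≡ 133
60^16 ≡ 133^2 = 17689 ≡ 16
22 = 16 + 4 + 2, so 60^22 ≡ 16·74·38 ≡ 56 (mod 137)

56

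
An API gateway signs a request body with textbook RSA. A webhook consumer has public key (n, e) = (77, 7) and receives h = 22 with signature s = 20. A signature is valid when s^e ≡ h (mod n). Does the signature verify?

does not verify

s^2 ≡ 20^2 = 400 ≡ 15
s^4 ≡ 15^2 = 225 ≡ 71
7 = 4 + 2 + 1, so s^7 ≡ 71·15·20 ≡ 48 (mod 77)
48 ≠ 22, so verification fails.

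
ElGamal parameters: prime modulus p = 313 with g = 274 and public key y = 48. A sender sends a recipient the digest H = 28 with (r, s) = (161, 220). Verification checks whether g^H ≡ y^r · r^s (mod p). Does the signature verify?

verifies

Left side g^H mod p:
274^2 = 75076 ≡ 269
274^4 ≡ 269^2 = 72361 ≡ 58
274^8 ≡ 58^2 = 3364 ≡ 234
274^16 ≡ 234^2 = 54756 ≡ 294
28 = 16 + 8 + 4, so 274^28 ≡ 294·234·58 ≡ 44 (mod 313)
Right side y^r · r^s mod p:
48^2 = 2304 ≡ 113
48^4 ≡ 113^2 = 12769 ≡ 249
48^8 ≡ 249^2 = 62001 ≡ 27
48^16 ≡ 27^2 = 729 ≡ 103
48^32 ≡ 103^2 = 10609 ≡ 280
48^64 ≡ 280^2 = 78400 ≡ 150
48^128 ≡ 150^2 = 22500 ≡ 277
161 = 128 + 32 + 1, so 48^161 ≡ 277·280·48 ≡ 58 (mod 313)
161^2 = 25921 ≡ 255
161^4 ≡ 255^2 = 65025 ≡ 234
161^8 ≡ 234^2 = 54756 ≡ 294
161^16 ≡ 294^2 = 86436 ≡ 48
161^32 ≡ 48^2 = 2304 ≡ 113
161^64 ≡ 113^2 = 12769 ≡ 249
161^128 ≡ 249^2 = 62001 ≡ 27
220 = 128 + 64 + 16 + 8 + 4, so 161^220 ≡ 27·249·48·294·234 ≡ 249 (mod 313)
58·249 = 14442 ≡ 44 (mod 313)
44 ≡ 44 (mod 313), so the signature is genuine.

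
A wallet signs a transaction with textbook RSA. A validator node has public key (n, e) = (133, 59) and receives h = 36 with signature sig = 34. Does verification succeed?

fails

sig^2 ≡ 34^2 = 1156 ≡ 92
sig^4 ≡ 92^2 = 8464 ≡ 85
sig^8 ≡ 85^2 = 7225 ≡ 43
sig^16 ≡ 43^2 = 1849 ≡ 120
sig^32 ≡ 120^2 = 14400 ≡ 36
59 = 32 + 16 + 8 + 2 + 1, so sig^59 ≡ 36·120·43·92·34 ≡ 97 (mod 133)
The recovered value 97 does not match the digest 36.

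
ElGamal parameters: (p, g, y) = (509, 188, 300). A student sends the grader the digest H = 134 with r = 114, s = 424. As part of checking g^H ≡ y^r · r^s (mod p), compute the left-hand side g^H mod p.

406

Squares mod 509: 188^1≡188, 188^2≡223, 188^4≡356, 188^8≡504, 188^16≡25, 188^32≡116, 188^64≡222, 188^128≡420
134 = 128 + 4 + 2, so 188^134 ≡ 420·356·223 ≡ 406 (mod 509)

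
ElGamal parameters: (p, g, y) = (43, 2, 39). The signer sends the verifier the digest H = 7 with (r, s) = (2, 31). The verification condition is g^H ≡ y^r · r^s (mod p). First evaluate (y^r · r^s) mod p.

42

Squares mod 43: 39^1≡39, 39^2≡16
39^2 ≡ 16 (mod 43)
Squares mod 43: 2^1≡2, 2^2≡4, 2^4≡16, 2^8≡41, 2^16≡4
31 = 16 + 8 + 4 + 2 + 1, so 2^31 ≡ 4·41·16·4·2 ≡ 8 (mod 43)
y^r · r^s ≡ 16·8 = 128 ≡ 42 (mod 43)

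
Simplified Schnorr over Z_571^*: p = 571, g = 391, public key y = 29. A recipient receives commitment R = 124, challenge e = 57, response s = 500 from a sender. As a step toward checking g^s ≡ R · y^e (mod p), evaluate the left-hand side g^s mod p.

124

391^2 = 152881 ≡ 424
391^4 ≡ 424^2 = 179776 ≡ 482
391^8 ≡ 482^2 = 232324 ≡ 498
391^16 ≡ 498^2 = 248004 ≡ 190
391^32 ≡ 190^2 = 36100 ≡ 127
391^64 ≡ 127^2 = 16129 ≡ 141
391^128 ≡ 141^2 = 19881 ≡ 467
391^256 ≡ 467^2 = 218089 ≡ 538
500 = 256 + 128 + 64 + 32 + 16 + 4, so 391^500 ≡ 538·467·141·127·190·482 ≡ 124 (mod 571)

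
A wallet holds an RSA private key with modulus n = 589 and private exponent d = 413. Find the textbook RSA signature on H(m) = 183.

578

(H(m))^413 mod 589 = 578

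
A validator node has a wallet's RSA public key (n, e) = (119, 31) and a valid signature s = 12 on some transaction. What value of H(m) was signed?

61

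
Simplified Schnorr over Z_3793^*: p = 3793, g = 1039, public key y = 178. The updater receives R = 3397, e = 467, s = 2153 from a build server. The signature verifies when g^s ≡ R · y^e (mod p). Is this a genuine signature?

g^s mod p:
1039^2 = 1079521 ≡ 2309
1039^4 ≡ 2309^2 = 5331481 ≡ 2316
1039^8 ≡ 2316^2 = 5363856 ≡ 554
1039^16 ≡ 554^2 = 306916 ≡ 3476
1039^32 ≡ 3476^2 = 12082576 ≡ 1871
1039^64 ≡ 1871^2 = 3500641 ≡ 3495
1039^128 ≡ 3495^2 = 12215025 ≡ 1565
1039^256 ≡ 1565^2 = 2449225 ≡ 2740
1039^512 ≡ 2740^2 = 7507600 ≡ 1253
1039^1024 ≡ 1253^2 = 1570009 ≡ 3500
1039^2048 ≡ 3500^2 = 12250000 ≡ 2403
2153 = 2048 + 64 + 32 + 8 + 1, so 1039^2153 ≡ 2403·3495·1871·554·1039 ≡ 2110 (mod 3793)
R · y^e mod p:
178^2 = 31684 ≡ 1340
178^4 ≡ 1340^2 = 1795600 ≡ 1511
178^8 ≡ 1511^2 = 2283121 ≡ 3528
178^16 ≡ 3528^2 = 12446784 ≡ 1951
178^32 ≡ 1951^2 = 3806401 ≡ 2022
178^64 ≡ 2022^2 = 4088484 ≡ 3423
178^128 ≡ 3423^2 = 11716929 ≡ 352
178^256 ≡ 352^2 = 123904 ≡ 2528
467 = 256 + 128 + 64 + 16 + 2 + 1, so 178^467 ≡ 2528·352·3423·1951·1340·178 ≡ 2849 (mod 3793)
3397·2849 = 9678053 ≡ 2110 (mod 3793)
2110 ≡ 2110 (mod 3793); signature holds.

genuine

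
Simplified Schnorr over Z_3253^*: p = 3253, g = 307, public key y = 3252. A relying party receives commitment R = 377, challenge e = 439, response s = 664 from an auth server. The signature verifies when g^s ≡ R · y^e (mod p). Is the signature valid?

invalid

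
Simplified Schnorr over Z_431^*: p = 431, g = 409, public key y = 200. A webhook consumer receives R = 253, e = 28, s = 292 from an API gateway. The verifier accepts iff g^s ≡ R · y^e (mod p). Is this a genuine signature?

g^s mod p:
409^2 = 167281 ≡ 53
409^4 ≡ 53^2 = 2809 ≡ 223
409^8 ≡ 223^2 = 49729 ≡ 164
409^16 ≡ 164^2 = 26896 ≡ 174
409^32 ≡ 174^2 = 30276 ≡ 106
409^64 ≡ 106^2 = 11236 ≡ 30
409^128 ≡ 30^2 = 900 ≡ 38
409^256 ≡ 38^2 = 1444 ≡ 151
292 = 256 + 32 + 4, so 409^292 ≡ 151·106·223 ≡ 227 (mod 431)
R · y^e mod p:
200^2 = 40000 ≡ 348
200^4 ≡ 348^2 = 121104 ≡ 424
200^8 ≡ 424^2 = 179776 ≡ 49
200^16 ≡ 49^2 = 2401 ≡ 246
28 = 16 + 8 + 4, so 200^28 ≡ 246·49·424 ≡ 98 (mod 431)
253·98 = 24794 ≡ 227 (mod 431)
227 ≡ 227 (mod 431); signature holds.

genuine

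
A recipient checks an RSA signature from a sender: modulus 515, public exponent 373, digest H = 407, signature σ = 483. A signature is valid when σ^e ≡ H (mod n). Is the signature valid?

Squares mod 515: σ^1≡483, σ^2≡509, σ^4≡36, σ^8≡266, σ^16≡201, σ^32≡231, σ^64≡316, σ^128≡461, σ^256≡341
373 = 256 + 64 + 32 + 16 + 4 + 1, so σ^373 ≡ 341·316·231·201·36·483 ≡ 108 (mod 515)
108 ≠ 407, so verification fails.

invalid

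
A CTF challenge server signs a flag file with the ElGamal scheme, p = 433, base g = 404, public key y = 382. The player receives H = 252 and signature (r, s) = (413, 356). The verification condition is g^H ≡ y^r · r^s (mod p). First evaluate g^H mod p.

369

404^2 = 163216 ≡ 408
404^4 ≡ 408^2 = 166464 ≡ 192
404^8 ≡ 192^2 = 36864 ≡ 59
404^16 ≡ 59^2 = 3481 ≡ 17
404^32 ≡ 17^2 = 289
404^64 ≡ 289^2 = 83521 ≡ 385
404^128 ≡ 385^2 = 148225 ≡ 139
252 = 128 + 64 + 32 + 16 + 8 + 4, so 404^252 ≡ 139·385·289·17·59·192 ≡ 369 (mod 433)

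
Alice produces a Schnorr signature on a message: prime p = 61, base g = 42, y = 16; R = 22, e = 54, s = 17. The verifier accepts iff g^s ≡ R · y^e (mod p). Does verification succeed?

passes

g^s mod p:
42^2 = 1764 ≡ 56
42^4 ≡ 56^2 = 3136 ≡ 25
42^8 ≡ 25^2 = 625 ≡ 15
42^16 ≡ 15^2 = 225 ≡ 42
17 = 16 + 1, so 42^17 ≡ 42·42 ≡ 56 (mod 61)
R · y^e mod p:
16^2 = 256 ≡ 12
16^4 ≡ 12^2 = 144 ≡ 22
16^8 ≡ 22^2 = 484 ≡ 57
16^16 ≡ 57^2 = 3249 ≡ 16
16^32 ≡ 16^2 = 256 ≡ 12
54 = 32 + 16 + 4 + 2, so 16^54 ≡ 12·16·22·12 ≡ 58 (mod 61)
22·58 = 1276 ≡ 56 (mod 61)
56 ≡ 56 (mod 61); signature holds.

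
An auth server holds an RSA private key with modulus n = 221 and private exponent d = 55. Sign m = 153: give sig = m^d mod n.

153

m^2 ≡ 153^2 = 23409 ≡ 204
m^4 ≡ 204^2 = 41616 ≡ 68
m^8 ≡ 68^2 = 4624 ≡ 204
m^16 ≡ 204^2 = 41616 ≡ 68
m^32 ≡ 68^2 = 4624 ≡ 204
55 = 32 + 16 + 4 + 2 + 1, so m^55 ≡ 204·68·68·204·153 ≡ 153 (mod 221)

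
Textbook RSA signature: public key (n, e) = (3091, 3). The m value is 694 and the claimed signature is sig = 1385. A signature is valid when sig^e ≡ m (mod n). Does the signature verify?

sig^2 ≡ 1385^2 = 1918225 ≡ 1805
3 = 2 + 1, so sig^3 ≡ 1805·1385 ≡ 2397 (mod 3091)
2397 ≠ 694, so verification fails.

does not verify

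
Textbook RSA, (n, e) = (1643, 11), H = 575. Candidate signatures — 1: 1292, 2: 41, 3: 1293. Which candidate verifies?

3

Candidate 1: Squares mod 1643: 1292^1≡1292, 1292^2≡1619, 1292^4≡576, 1292^8≡1533; 11 = 8 + 2 + 1, so 1292^11 ≡ 1533·1619·1292 ≡ 12 (mod 1643)
Candidate 2: Squares mod 1643: 41^1≡41, 41^2≡38, 41^4≡1444, 41^8≡169; 11 = 8 + 2 + 1, so 41^11 ≡ 169·38·41 ≡ 422 (mod 1643)
Candidate 3: Squares mod 1643: 1293^1≡1293, 1293^2≡918, 1293^4≡1508, 1293^8≡152; 11 = 8 + 2 + 1, so 1293^11 ≡ 152·918·1293 ≡ 575 (mod 1643)
  → matches H = 575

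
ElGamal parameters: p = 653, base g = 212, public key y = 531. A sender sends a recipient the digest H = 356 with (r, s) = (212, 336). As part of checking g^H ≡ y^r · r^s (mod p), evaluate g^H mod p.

212^2 = 44944 ≡ 540
212^4 ≡ 540^2 = 291600 ≡ 362
212^8 ≡ 362^2 = 131044 ≡ 444
212^16 ≡ 444^2 = 197136 ≡ 583
212^32 ≡ 583^2 = 339889 ≡ 329
212^64 ≡ 329^2 = 108241 ≡ 496
212^128 ≡ 496^2 = 246016 ≡ 488
212^256 ≡ 488^2 = 238144 ≡ 452
356 = 256 + 64 + 32 + 4, so 212^356 ≡ 452·496·329·362 ≡ 130 (mod 653)

130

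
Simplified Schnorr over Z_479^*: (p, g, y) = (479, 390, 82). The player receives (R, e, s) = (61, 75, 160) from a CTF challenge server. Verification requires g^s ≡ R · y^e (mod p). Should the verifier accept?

reject

g^s mod p:
390^2 = 152100 ≡ 257
390^4 ≡ 257^2 = 66049 ≡ 426
390^8 ≡ 426^2 = 181476 ≡ 414
390^16 ≡ 414^2 = 171396 ≡ 393
390^32 ≡ 393^2 = 154449 ≡ 211
390^64 ≡ 211^2 = 44521 ≡ 453
390^128 ≡ 453^2 = 205209 ≡ 197
160 = 128 + 32, so 390^160 ≡ 197·211 ≡ 373 (mod 479)
R · y^e mod p:
82^2 = 6724 ≡ 18
82^4 ≡ 18^2 = 324
82^8 ≡ 324^2 = 104976 ≡ 75
82^16 ≡ 75^2 = 5625 ≡ 356
82^32 ≡ 356^2 = 126736 ≡ 280
82^64 ≡ 280^2 = 78400 ≡ 323
75 = 64 + 8 + 2 + 1, so 82^75 ≡ 323·75·18·82 ≡ 187 (mod 479)
61·187 = 11407 ≡ 390 (mod 479)
373 ≠ 390; the check fails.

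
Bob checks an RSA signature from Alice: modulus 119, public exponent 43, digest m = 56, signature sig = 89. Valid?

no

sig^2 ≡ 89^2 = 7921 ≡ 67
sig^4 ≡ 67^2 = 4489 ≡ 86
sig^8 ≡ 86^2 = 7396 ≡ 18
sig^16 ≡ 18^2 = 324 ≡ 86
sig^32 ≡ 86^2 = 7396 ≡ 18
43 = 32 + 8 + 2 + 1, so sig^43 ≡ 18·18·67·89 ≡ 47 (mod 119)
The recovered value 47 does not match the digest 56.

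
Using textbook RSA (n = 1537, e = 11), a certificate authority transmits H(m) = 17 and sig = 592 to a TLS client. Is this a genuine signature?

genuine

Squares mod 1537: sig^1≡592, sig^2≡28, sig^4≡784, sig^8≡1393
11 = 8 + 2 + 1, so sig^11 ≡ 1393·28·592 ≡ 17 (mod 1537)
17 = H(m), so the signature checks out.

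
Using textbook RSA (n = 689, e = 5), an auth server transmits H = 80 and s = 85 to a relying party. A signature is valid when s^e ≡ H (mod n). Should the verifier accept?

reject

s^2 ≡ 85^2 = 7225 ≡ 335
s^4 ≡ 335^2 = 112225 ≡ 607
5 = 4 + 1, so s^5 ≡ 607·85 ≡ 609 (mod 689)
The recovered value 609 does not match the digest 80.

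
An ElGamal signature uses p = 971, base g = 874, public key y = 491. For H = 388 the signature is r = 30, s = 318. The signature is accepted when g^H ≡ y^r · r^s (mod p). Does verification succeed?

passes

Left side g^H mod p:
874^2 = 763876 ≡ 670
874^4 ≡ 670^2 = 448900 ≡ 298
874^8 ≡ 298^2 = 88804 ≡ 443
874^16 ≡ 443^2 = 196249 ≡ 107
874^32 ≡ 107^2 = 11449 ≡ 768
874^64 ≡ 768^2 = 589824 ≡ 427
874^128 ≡ 427^2 = 182329 ≡ 752
874^256 ≡ 752^2 = 565504 ≡ 382
388 = 256 + 128 + 4, so 874^388 ≡ 382·752·298 ≡ 341 (mod 971)
Right side y^r · r^s mod p:
491^2 = 241081 ≡ 273
491^4 ≡ 273^2 = 74529 ≡ 733
491^8 ≡ 733^2 = 537289 ≡ 326
491^16 ≡ 326^2 = 106276 ≡ 437
30 = 16 + 8 + 4 + 2, so 491^30 ≡ 437·326·733·273 ≡ 479 (mod 971)
30^2 = 900
30^4 ≡ 900^2 = 810000 ≡ 186
30^8 ≡ 186^2 = 34596 ≡ 611
30^16 ≡ 611^2 = 373321 ≡ 457
30^32 ≡ 457^2 = 208849 ≡ 84
30^64 ≡ 84^2 = 7056 ≡ 259
30^128 ≡ 259^2 = 67081 ≡ 82
30^256 ≡ 82^2 = 6724 ≡ 898
318 = 256 + 32 + 16 + 8 + 4 + 2, so 30^318 ≡ 898·84·457·611·186·900 ≡ 321 (mod 971)
479·321 = 153759 ≡ 341 (mod 971)
341 ≡ 341 (mod 971), so the signature is genuine.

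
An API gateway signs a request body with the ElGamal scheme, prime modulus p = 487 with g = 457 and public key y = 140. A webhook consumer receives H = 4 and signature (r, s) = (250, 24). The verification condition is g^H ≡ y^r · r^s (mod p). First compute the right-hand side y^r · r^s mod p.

140^2 = 19600 ≡ 120
140^4 ≡ 120^2 = 14400 ≡ 277
140^8 ≡ 277^2 = 76729 ≡ 270
140^16 ≡ 270^2 = 72900 ≡ 337
140^32 ≡ 337^2 = 113569 ≡ 98
140^64 ≡ 98^2 = 9604 ≡ 351
140^128 ≡ 351^2 = 123201 ≡ 477
250 = 128 + 64 + 32 + 16 + 8 + 2, so 140^250 ≡ 477·351·98·337·270·120 ≡ 315 (mod 487)
250^2 = 62500 ≡ 164
250^4 ≡ 164^2 = 26896 ≡ 111
250^8 ≡ 111^2 = 12321 ≡ 146
250^16 ≡ 146^2 = 21316 ≡ 375
24 = 16 + 8, so 250^24 ≡ 375·146 ≡ 206 (mod 487)
y^r · r^s ≡ 315·206 = 64890 ≡ 119 (mod 487)

119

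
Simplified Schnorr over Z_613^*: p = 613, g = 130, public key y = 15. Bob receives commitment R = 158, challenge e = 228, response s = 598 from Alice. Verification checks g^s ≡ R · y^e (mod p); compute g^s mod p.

130^2 = 16900 ≡ 349
130^4 ≡ 349^2 = 121801 ≡ 427
130^8 ≡ 427^2 = 182329 ≡ 268
130^16 ≡ 268^2 = 71824 ≡ 103
130^32 ≡ 103^2 = 10609 ≡ 188
130^64 ≡ 188^2 = 35344 ≡ 403
130^128 ≡ 403^2 = 162409 ≡ 577
130^256 ≡ 577^2 = 332929 ≡ 70
130^512 ≡ 70^2 = 4900 ≡ 609
598 = 512 + 64 + 16 + 4 + 2, so 130^598 ≡ 609·403·103·427·349 ≡ 51 (mod 613)

51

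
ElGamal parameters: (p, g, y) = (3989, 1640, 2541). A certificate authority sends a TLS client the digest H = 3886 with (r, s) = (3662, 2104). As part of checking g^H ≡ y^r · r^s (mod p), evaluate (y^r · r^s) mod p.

Squares mod 3989: 2541^1≡2541, 2541^2≡2479, 2541^4≡2381, 2541^8≡792, 2541^16≡991, 2541^32≡787, 2541^64≡1074, 2541^128≡655, 2541^256≡2202, 2541^512≡2169, 2541^1024≡1530, 2541^2048≡3346
3662 = 2048 + 1024 + 512 + 64 + 8 + 4 + 2, so 2541^3662 ≡ 3346·1530·2169·1074·792·2381·2479 ≡ 142 (mod 3989)
Squares mod 3989: 3662^1≡3662, 3662^2≡3215, 3662^4≡726, 3662^8≡528, 3662^16≡3543, 3662^32≡3455, 3662^64≡1937, 3662^128≡2309, 3662^256≡2177, 3662^512≡397, 3662^1024≡2038, 3662^2048≡895
2104 = 2048 + 32 + 16 + 8, so 3662^2104 ≡ 895·3455·3543·528 ≡ 964 (mod 3989)
y^r · r^s ≡ 142·964 = 136888 ≡ 1262 (mod 3989)

1262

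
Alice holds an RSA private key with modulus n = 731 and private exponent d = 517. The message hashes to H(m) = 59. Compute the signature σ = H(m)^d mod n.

(H(m))^2 ≡ 59^2 = 3481 ≡ 557
(H(m))^4 ≡ 557^2 = 310249 ≡ 305
(H(m))^8 ≡ 305^2 = 93025 ≡ 188
(H(m))^16 ≡ 188^2 = 35344 ≡ 256
(H(m))^32 ≡ 256^2 = 65536 ≡ 477
(H(m))^64 ≡ 477^2 = 227529 ≡ 188
(H(m))^128 ≡ 188^2 = 35344 ≡ 256
(H(m))^256 ≡ 256^2 = 65536 ≡ 477
(H(m))^512 ≡ 477^2 = 227529 ≡ 188
517 = 512 + 4 + 1, so (H(m))^517 ≡ 188·305·59 ≡ 723 (mod 731)

723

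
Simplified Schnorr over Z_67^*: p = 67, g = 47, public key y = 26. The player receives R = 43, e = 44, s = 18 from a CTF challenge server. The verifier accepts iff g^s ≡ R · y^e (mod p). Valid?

no

g^s mod p:
47^2 = 2209 ≡ 65
47^4 ≡ 65^2 = 4225 ≡ 4
47^8 ≡ 4^2 = 16
47^16 ≡ 16^2 = 256 ≡ 55
18 = 16 + 2, so 47^18 ≡ 55·65 ≡ 24 (mod 67)
R · y^e mod p:
26^2 = 676 ≡ 6
26^4 ≡ 6^2 = 36
26^8 ≡ 36^2 = 1296 ≡ 23
26^16 ≡ 23^2 = 529 ≡ 60
26^32 ≡ 60^2 = 3600 ≡ 49
44 = 32 + 8 + 4, so 26^44 ≡ 49·23·36 ≡ 37 (mod 67)
43·37 = 1591 ≡ 50 (mod 67)
24 ≠ 50; the check fails.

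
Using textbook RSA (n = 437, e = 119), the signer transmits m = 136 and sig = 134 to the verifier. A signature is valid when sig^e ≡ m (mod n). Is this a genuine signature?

forged

sig^2 ≡ 134^2 = 17956 ≡ 39
sig^4 ≡ 39^2 = 1521 ≡ 210
sig^8 ≡ 210^2 = 44100 ≡ 400
sig^16 ≡ 400^2 = 160000 ≡ 58
sig^32 ≡ 58^2 = 3364 ≡ 305
sig^64 ≡ 305^2 = 93025 ≡ 381
119 = 64 + 32 + 16 + 4 + 2 + 1, so sig^119 ≡ 381·305·58·210·39·134 ≡ 286 (mod 437)
The recovered value 286 does not match the digest 136.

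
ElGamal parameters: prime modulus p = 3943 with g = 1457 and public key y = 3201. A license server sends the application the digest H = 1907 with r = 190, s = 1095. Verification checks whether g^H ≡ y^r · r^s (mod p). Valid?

yes

Left side g^H mod p:
1457^2 = 2122849 ≡ 1515
1457^4 ≡ 1515^2 = 2295225 ≡ 399
1457^8 ≡ 399^2 = 159201 ≡ 1481
1457^16 ≡ 1481^2 = 2193361 ≡ 1053
1457^32 ≡ 1053^2 = 1108809 ≡ 826
1457^64 ≡ 826^2 = 682276 ≡ 137
1457^128 ≡ 137^2 = 18769 ≡ 2997
1457^256 ≡ 2997^2 = 8982009 ≡ 3798
1457^512 ≡ 3798^2 = 14424804 ≡ 1310
1457^1024 ≡ 1310^2 = 1716100 ≡ 895
1907 = 1024 + 512 + 256 + 64 + 32 + 16 + 2 + 1, so 1457^1907 ≡ 895·1310·3798·137·826·1053·1515·1457 ≡ 3022 (mod 3943)
Right side y^r · r^s mod p:
3201^2 = 10246401 ≡ 2487
3201^4 ≡ 2487^2 = 6185169 ≡ 2545
3201^8 ≡ 2545^2 = 6477025 ≡ 2619
3201^16 ≡ 2619^2 = 6859161 ≡ 2284
3201^32 ≡ 2284^2 = 5216656 ≡ 67
3201^64 ≡ 67^2 = 4489 ≡ 546
3201^128 ≡ 546^2 = 298116 ≡ 2391
190 = 128 + 32 + 16 + 8 + 4 + 2, so 3201^190 ≡ 2391·67·2284·2619·2545·2487 ≡ 582 (mod 3943)
190^2 = 36100 ≡ 613
190^4 ≡ 613^2 = 375769 ≡ 1184
190^8 ≡ 1184^2 = 1401856 ≡ 2091
190^16 ≡ 2091^2 = 4372281 ≡ 3437
190^32 ≡ 3437^2 = 11812969 ≡ 3684
190^64 ≡ 3684^2 = 13571856 ≡ 50
190^128 ≡ 50^2 = 2500
190^256 ≡ 2500^2 = 6250000 ≡ 345
190^512 ≡ 345^2 = 119025 ≡ 735
190^1024 ≡ 735^2 = 540225 ≡ 34
1095 = 1024 + 64 + 4 + 2 + 1, so 190^1095 ≡ 34·50·1184·613·190 ≡ 3352 (mod 3943)
582·3352 = 1950864 ≡ 3022 (mod 3943)
3022 ≡ 3022 (mod 3943), so the signature is genuine.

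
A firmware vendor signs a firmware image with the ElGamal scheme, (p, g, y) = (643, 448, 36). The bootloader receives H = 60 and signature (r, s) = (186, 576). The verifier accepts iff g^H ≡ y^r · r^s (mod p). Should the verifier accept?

Left side g^H mod p:
448^2 = 200704 ≡ 88
448^4 ≡ 88^2 = 7744 ≡ 28
448^8 ≡ 28^2 = 784 ≡ 141
448^16 ≡ 141^2 = 19881 ≡ 591
448^32 ≡ 591^2 = 349281 ≡ 132
60 = 32 + 16 + 8 + 4, so 448^60 ≡ 132·591·141·28 ≡ 163 (mod 643)
Right side y^r · r^s mod p:
36^2 = 1296 ≡ 10
36^4 ≡ 10^2 = 100
36^8 ≡ 100^2 = 10000 ≡ 355
36^16 ≡ 355^2 = 126025 ≡ 640
36^32 ≡ 640^2 = 409600 ≡ 9
36^64 ≡ 9^2 = 81
36^128 ≡ 81^2 = 6561 ≡ 131
186 = 128 + 32 + 16 + 8 + 2, so 36^186 ≡ 131·9·640·355·10 ≡ 154 (mod 643)
186^2 = 34596 ≡ 517
186^4 ≡ 517^2 = 267289 ≡ 444
186^8 ≡ 444^2 = 197136 ≡ 378
186^16 ≡ 378^2 = 142884 ≡ 138
186^32 ≡ 138^2 = 19044 ≡ 397
186^64 ≡ 397^2 = 157609 ≡ 74
186^128 ≡ 74^2 = 5476 ≡ 332
186^256 ≡ 332^2 = 110224 ≡ 271
186^512 ≡ 271^2 = 73441 ≡ 139
576 = 512 + 64, so 186^576 ≡ 139·74 ≡ 641 (mod 643)
154·641 = 98714 ≡ 335 (mod 643)
163 ≠ 335, so verification fails.

reject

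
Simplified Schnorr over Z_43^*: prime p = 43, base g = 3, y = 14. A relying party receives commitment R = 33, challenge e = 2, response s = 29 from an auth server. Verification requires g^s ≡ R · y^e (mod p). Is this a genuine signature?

g^s mod p:
Squares mod 43: 3^1≡3, 3^2≡9, 3^4≡38, 3^8≡25, 3^16≡23
29 = 16 + 8 + 4 + 1, so 3^29 ≡ 23·25·38·3 ≡ 18 (mod 43)
R · y^e mod p:
Squares mod 43: 14^1≡14, 14^2≡24
14^2 ≡ 24 (mod 43)
33·24 = 792 ≡ 18 (mod 43)
18 ≡ 18 (mod 43); signature holds.

genuine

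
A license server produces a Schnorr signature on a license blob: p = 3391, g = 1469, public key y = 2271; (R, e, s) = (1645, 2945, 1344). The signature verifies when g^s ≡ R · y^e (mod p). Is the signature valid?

valid

g^s mod p:
1469^2 = 2157961 ≡ 1285
1469^4 ≡ 1285^2 = 1651225 ≡ 3199
1469^8 ≡ 3199^2 = 10233601 ≡ 2954
1469^16 ≡ 2954^2 = 8726116 ≡ 1073
1469^32 ≡ 1073^2 = 1151329 ≡ 1780
1469^64 ≡ 1780^2 = 3168400 ≡ 1206
1469^128 ≡ 1206^2 = 1454436 ≡ 3088
1469^256 ≡ 3088^2 = 9535744 ≡ 252
1469^512 ≡ 252^2 = 63504 ≡ 2466
1469^1024 ≡ 2466^2 = 6081156 ≡ 1093
1344 = 1024 + 256 + 64, so 1469^1344 ≡ 1093·252·1206 ≡ 238 (mod 3391)
R · y^e mod p:
2271^2 = 5157441 ≡ 3121
2271^4 ≡ 3121^2 = 9740641 ≡ 1689
2271^8 ≡ 1689^2 = 2852721 ≡ 890
2271^16 ≡ 890^2 = 792100 ≡ 1997
2271^32 ≡ 1997^2 = 3988009 ≡ 193
2271^64 ≡ 193^2 = 37249 ≡ 3339
2271^128 ≡ 3339^2 = 11148921 ≡ 2704
2271^256 ≡ 2704^2 = 7311616 ≡ 620
2271^512 ≡ 620^2 = 384400 ≡ 1217
2271^1024 ≡ 1217^2 = 1481089 ≡ 2613
2271^2048 ≡ 2613^2 = 6827769 ≡ 1686
2945 = 2048 + 512 + 256 + 128 + 1, so 2271^2945 ≡ 1686·1217·620·2704·2271 ≡ 1674 (mod 3391)
1645·1674 = 2753730 ≡ 238 (mod 3391)
238 ≡ 238 (mod 3391); signature holds.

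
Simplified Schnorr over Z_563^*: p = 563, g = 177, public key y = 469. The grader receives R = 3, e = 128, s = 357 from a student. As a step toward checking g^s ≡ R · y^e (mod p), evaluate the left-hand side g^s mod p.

4

177^357 mod 563 = 4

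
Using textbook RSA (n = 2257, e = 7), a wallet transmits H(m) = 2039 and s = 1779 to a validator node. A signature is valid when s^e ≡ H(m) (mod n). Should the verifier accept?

accept

Squares mod 2257: s^1≡1779, s^2≡527, s^4≡118
7 = 4 + 2 + 1, so s^7 ≡ 118·527·1779 ≡ 2039 (mod 2257)
Since 2039 equals the digest 2039, verification succeeds.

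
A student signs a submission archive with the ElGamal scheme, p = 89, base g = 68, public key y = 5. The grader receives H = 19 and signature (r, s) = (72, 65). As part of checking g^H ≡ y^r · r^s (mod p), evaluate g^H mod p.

Squares mod 89: 68^1≡68, 68^2≡85, 68^4≡16, 68^8≡78, 68^16≡32
19 = 16 + 2 + 1, so 68^19 ≡ 32·85·68 ≡ 18 (mod 89)

18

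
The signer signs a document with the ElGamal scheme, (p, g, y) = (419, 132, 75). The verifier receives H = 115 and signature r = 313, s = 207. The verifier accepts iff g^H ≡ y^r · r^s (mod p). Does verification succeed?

fails

Left side g^H mod p:
Squares mod 419: 132^1≡132, 132^2≡245, 132^4≡108, 132^8≡351, 132^16≡15, 132^32≡225, 132^64≡345
115 = 64 + 32 + 16 + 2 + 1, so 132^115 ≡ 345·225·15·245·132 ≡ 93 (mod 419)
Right side y^r · r^s mod p:
Squares mod 419: 75^1≡75, 75^2≡178, 75^4≡259, 75^8≡41, 75^16≡5, 75^32≡25, 75^64≡206, 75^128≡117, 75^256≡281
313 = 256 + 32 + 16 + 8 + 1, so 75^313 ≡ 281·25·5·41·75 ≡ 393 (mod 419)
Squares mod 419: 313^1≡313, 313^2≡342, 313^4≡63, 313^8≡198, 313^16≡237, 313^32≡23, 313^64≡110, 313^128≡368
207 = 128 + 64 + 8 + 4 + 2 + 1, so 313^207 ≡ 368·110·198·63·342·313 ≡ 234 (mod 419)
393·234 = 91962 ≡ 201 (mod 419)
93 ≠ 201, so verification fails.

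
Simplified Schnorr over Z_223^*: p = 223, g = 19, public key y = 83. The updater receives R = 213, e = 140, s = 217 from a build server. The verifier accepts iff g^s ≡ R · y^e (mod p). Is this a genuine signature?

forged

g^s mod p:
19^2 = 361 ≡ 138
19^4 ≡ 138^2 = 19044 ≡ 89
19^8 ≡ 89^2 = 7921 ≡ 116
19^16 ≡ 116^2 = 13456 ≡ 76
19^32 ≡ 76^2 = 5776 ≡ 201
19^64 ≡ 201^2 = 40401 ≡ 38
19^128 ≡ 38^2 = 1444 ≡ 106
217 = 128 + 64 + 16 + 8 + 1, so 19^217 ≡ 106·38·76·116·19 ≡ 211 (mod 223)
R · y^e mod p:
83^2 = 6889 ≡ 199
83^4 ≡ 199^2 = 39601 ≡ 130
83^8 ≡ 130^2 = 16900 ≡ 175
83^16 ≡ 175^2 = 30625 ≡ 74
83^32 ≡ 74^2 = 5476 ≡ 124
83^64 ≡ 124^2 = 15376 ≡ 212
83^128 ≡ 212^2 = 44944 ≡ 121
140 = 128 + 8 + 4, so 83^140 ≡ 121·175·130 ≡ 38 (mod 223)
213·38 = 8094 ≡ 66 (mod 223)
211 ≠ 66; the check fails.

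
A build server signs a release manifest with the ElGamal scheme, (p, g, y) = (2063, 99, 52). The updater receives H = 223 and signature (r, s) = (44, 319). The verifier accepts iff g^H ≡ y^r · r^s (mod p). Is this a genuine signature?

genuine

Left side g^H mod p:
99^2 = 9801 ≡ 1549
99^4 ≡ 1549^2 = 2399401 ≡ 132
99^8 ≡ 132^2 = 17424 ≡ 920
99^16 ≡ 920^2 = 846400 ≡ 570
99^32 ≡ 570^2 = 324900 ≡ 1009
99^64 ≡ 1009^2 = 1018081 ≡ 1022
99^128 ≡ 1022^2 = 1044484 ≡ 606
223 = 128 + 64 + 16 + 8 + 4 + 2 + 1, so 99^223 ≡ 606·1022·570·920·132·1549·99 ≡ 652 (mod 2063)
Right side y^r · r^s mod p:
52^2 = 2704 ≡ 641
52^4 ≡ 641^2 = 410881 ≡ 344
52^8 ≡ 344^2 = 118336 ≡ 745
52^16 ≡ 745^2 = 555025 ≡ 78
52^32 ≡ 78^2 = 6084 ≡ 1958
44 = 32 + 8 + 4, so 52^44 ≡ 1958·745·344 ≡ 372 (mod 2063)
44^2 = 1936
44^4 ≡ 1936^2 = 3748096 ≡ 1688
44^8 ≡ 1688^2 = 2849344 ≡ 341
44^16 ≡ 341^2 = 116281 ≡ 753
44^32 ≡ 753^2 = 567009 ≡ 1747
44^64 ≡ 1747^2 = 3052009 ≡ 832
44^128 ≡ 832^2 = 692224 ≡ 1119
44^256 ≡ 1119^2 = 1252161 ≡ 1983
319 = 256 + 32 + 16 + 8 + 4 + 2 + 1, so 44^319 ≡ 1983·1747·753·341·1688·1936·44 ≡ 1488 (mod 2063)
372·1488 = 553536 ≡ 652 (mod 2063)
652 ≡ 652 (mod 2063), so the signature is genuine.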